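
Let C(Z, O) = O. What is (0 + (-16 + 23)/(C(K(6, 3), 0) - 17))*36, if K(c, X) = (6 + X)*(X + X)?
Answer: -252/17 ≈ -14.824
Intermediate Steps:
K(c, X) = 2*X*(6 + X) (K(c, X) = (6 + X)*(2*X) = 2*X*(6 + X))
(0 + (-16 + 23)/(C(K(6, 3), 0) - 17))*36 = (0 + (-16 + 23)/(0 - 17))*36 = (0 + 7/(-17))*36 = (0 + 7*(-1/17))*36 = (0 - 7/17)*36 = -7/17*36 = -252/17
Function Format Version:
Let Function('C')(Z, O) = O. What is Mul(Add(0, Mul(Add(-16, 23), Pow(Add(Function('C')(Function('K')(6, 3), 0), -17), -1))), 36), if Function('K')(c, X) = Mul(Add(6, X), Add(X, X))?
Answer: Rational(-252, 17) ≈ -14.824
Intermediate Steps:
Function('K')(c, X) = Mul(2, X, Add(6, X)) (Function('K')(c, X) = Mul(Add(6, X), Mul(2, X)) = Mul(2, X, Add(6, X)))
Mul(Add(0, Mul(Add(-16, 23), Pow(Add(Function('C')(Function('K')(6, 3), 0), -17), -1))), 36) = Mul(Add(0, Mul(Add(-16, 23), Pow(Add(0, -17), -1))), 36) = Mul(Add(0, Mul(7, Pow(-17, -1))), 36) = Mul(Add(0, Mul(7, Rational(-1, 17))), 36) = Mul(Add(0, Rational(-7, 17)), 36) = Mul(Rational(-7, 17), 36) = Rational(-252, 17)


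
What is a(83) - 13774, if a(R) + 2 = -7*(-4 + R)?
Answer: -14329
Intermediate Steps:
a(R) = 26 - 7*R (a(R) = -2 - 7*(-4 + R) = -2 + (28 - 7*R) = 26 - 7*R)
a(83) - 13774 = (26 - 7*83) - 13774 = (26 - 581) - 13774 = -555 - 13774 = -14329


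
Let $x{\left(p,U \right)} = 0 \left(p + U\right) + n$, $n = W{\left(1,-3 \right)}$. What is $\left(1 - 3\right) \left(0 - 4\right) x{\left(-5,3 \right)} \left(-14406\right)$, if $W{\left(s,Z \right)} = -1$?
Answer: $115248$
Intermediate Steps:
$n = -1$
$x{\left(p,U \right)} = -1$ ($x{\left(p,U \right)} = 0 \left(p + U\right) - 1 = 0 \left(U + p\right) - 1 = 0 - 1 = -1$)
$\left(1 - 3\right) \left(0 - 4\right) x{\left(-5,3 \right)} \left(-14406\right) = \left(1 - 3\right) \left(0 - 4\right) \left(-1\right) \left(-14406\right) = \left(-2\right) \left(-4\right) \left(-1\right) \left(-14406\right) = 8 \left(-1\right) \left(-14406\right) = \left(-8\right) \left(-14406\right) = 115248$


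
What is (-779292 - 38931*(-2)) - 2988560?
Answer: -3689990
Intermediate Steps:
(-779292 - 38931*(-2)) - 2988560 = (-779292 + 77862) - 2988560 = -701430 - 2988560 = -3689990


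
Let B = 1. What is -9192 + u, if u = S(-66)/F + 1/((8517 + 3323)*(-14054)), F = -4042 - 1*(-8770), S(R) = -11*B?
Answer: -903960092817631/98342021760 ≈ -9192.0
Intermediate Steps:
S(R) = -11 (S(R) = -11*1 = -11)
F = 4728 (F = -4042 + 8770 = 4728)
u = -228799711/98342021760 (u = -11/4728 + 1/((8517 + 3323)*(-14054)) = -11*1/4728 - 1/14054/11840 = -11/4728 + (1/11840)*(-1/14054) = -11/4728 - 1/166399360 = -228799711/98342021760 ≈ -0.0023266)
-9192 + u = -9192 - 228799711/98342021760 = -903960092817631/98342021760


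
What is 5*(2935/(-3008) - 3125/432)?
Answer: -3333725/81216 ≈ -41.048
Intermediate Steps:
5*(2935/(-3008) - 3125/432) = 5*(2935*(-1/3008) - 3125*1/432) = 5*(-2935/3008 - 3125/432) = 5*(-666745/81216) = -3333725/81216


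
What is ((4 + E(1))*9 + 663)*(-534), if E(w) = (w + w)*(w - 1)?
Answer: -373266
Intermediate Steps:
E(w) = 2*w*(-1 + w) (E(w) = (2*w)*(-1 + w) = 2*w*(-1 + w))
((4 + E(1))*9 + 663)*(-534) = ((4 + 2*1*(-1 + 1))*9 + 663)*(-534) = ((4 + 2*1*0)*9 + 663)*(-534) = ((4 + 0)*9 + 663)*(-534) = (4*9 + 663)*(-534) = (36 + 663)*(-534) = 699*(-534) = -373266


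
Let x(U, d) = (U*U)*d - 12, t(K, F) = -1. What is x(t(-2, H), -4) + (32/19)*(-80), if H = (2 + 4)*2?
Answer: -2864/19 ≈ -150.74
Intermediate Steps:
H = 12 (H = 6*2 = 12)
x(U, d) = -12 + d*U² (x(U, d) = U²*d - 12 = d*U² - 12 = -12 + d*U²)
x(t(-2, H), -4) + (32/19)*(-80) = (-12 - 4*(-1)²) + (32/19)*(-80) = (-12 - 4*1) + (32*(1/19))*(-80) = (-12 - 4) + (32/19)*(-80) = -16 - 2560/19 = -2864/19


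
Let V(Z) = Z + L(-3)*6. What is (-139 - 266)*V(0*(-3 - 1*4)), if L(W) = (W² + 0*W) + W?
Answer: -14580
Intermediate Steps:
L(W) = W + W² (L(W) = (W² + 0) + W = W² + W = W + W²)
V(Z) = 36 + Z (V(Z) = Z - 3*(1 - 3)*6 = Z - 3*(-2)*6 = Z + 6*6 = Z + 36 = 36 + Z)
(-139 - 266)*V(0*(-3 - 1*4)) = (-139 - 266)*(36 + 0*(-3 - 1*4)) = -405*(36 + 0*(-3 - 4)) = -405*(36 + 0*(-7)) = -405*(36 + 0) = -405*36 = -14580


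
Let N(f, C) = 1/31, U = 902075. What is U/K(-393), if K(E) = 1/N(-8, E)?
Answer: 902075/31 ≈ 29099.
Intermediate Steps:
N(f, C) = 1/31
K(E) = 31 (K(E) = 1/(1/31) = 31)
U/K(-393) = 902075/31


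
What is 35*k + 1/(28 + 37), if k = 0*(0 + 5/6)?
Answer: 1/65 ≈ 0.015385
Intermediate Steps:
k = 0 (k = 0*(0 + 5*(1/6)) = 0*(0 + 5/6) = 0*(5/6) = 0)
35*k + 1/(28 + 37) = 35*0 + 1/(28 + 37) = 0 + 1/65 = 1/65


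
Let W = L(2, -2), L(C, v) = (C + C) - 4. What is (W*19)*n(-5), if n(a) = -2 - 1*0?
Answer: 0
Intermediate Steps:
n(a) = -2 (n(a) = -2 + 0 = -2)
L(C, v) = -4 + 2*C (L(C, v) = 2*C - 4 = -4 + 2*C)
W = 0 (W = -4 + 2*2 = -4 + 4 = 0)
(W*19)*n(-5) = (0*19)*(-2) = 0*(-2) = 0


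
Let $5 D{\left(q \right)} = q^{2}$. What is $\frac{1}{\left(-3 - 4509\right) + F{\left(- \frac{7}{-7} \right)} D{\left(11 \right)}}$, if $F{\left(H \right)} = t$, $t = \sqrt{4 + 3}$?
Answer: $- \frac{112800}{508851113} - \frac{605 \sqrt{7}}{508851113} \approx -0.00022482$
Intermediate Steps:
$t = \sqrt{7} \approx 2.6458$
$F{\left(H \right)} = \sqrt{7}$
$D{\left(q \right)} = \frac{q^{2}}{5}$
$\frac{1}{\left(-3 - 4509\right) + F{\left(- \frac{7}{-7} \right)} D{\left(11 \right)}} = \frac{1}{\left(-3 - 4509\right) + \sqrt{7} \frac{11^{2}}{5}} = \frac{1}{\left(-3 - 4509\right) + \sqrt{7} \cdot \frac{1}{5} \cdot 121} = \frac{1}{-4512 + \sqrt{7} \cdot \frac{121}{5}} = \frac{1}{-4512 + \frac{121 \sqrt{7}}{5}}$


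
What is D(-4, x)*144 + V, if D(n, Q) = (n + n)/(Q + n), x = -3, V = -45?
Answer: 837/7 ≈ 119.57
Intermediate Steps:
D(n, Q) = 2*n/(Q + n) (D(n, Q) = (2*n)/(Q + n) = 2*n/(Q + n))
D(-4, x)*144 + V = (2*(-4)/(-3 - 4))*144 - 45 = (2*(-4)/(-7))*144 - 45 = (2*(-4)*(-⅐))*144 - 45 = (8/7)*144 - 45 = 1152/7 - 45 = 837/7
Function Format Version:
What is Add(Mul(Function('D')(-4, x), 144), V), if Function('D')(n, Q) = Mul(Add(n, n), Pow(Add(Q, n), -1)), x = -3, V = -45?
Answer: Rational(837, 7) ≈ 119.57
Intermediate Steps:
Function('D')(n, Q) = Mul(2, n, Pow(Add(Q, n), -1)) (Function('D')(n, Q) = Mul(Mul(2, n), Pow(Add(Q, n), -1)) = Mul(2, n, Pow(Add(Q, n), -1)))
Add(Mul(Function('D')(-4, x), 144), V) = Add(Mul(Mul(2, -4, Pow(Add(-3, -4), -1)), 144), -45) = Add(Mul(Mul(2, -4, Pow(-7, -1)), 144), -45) = Add(Mul(Mul(2, -4, Rational(-1, 7)), 144), -45) = Add(Mul(Rational(8, 7), 144), -45) = Add(Rational(1152, 7), -45) = Rational(837, 7)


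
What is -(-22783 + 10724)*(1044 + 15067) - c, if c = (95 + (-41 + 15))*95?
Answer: 194275994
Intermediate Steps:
c = 6555 (c = (95 - 26)*95 = 69*95 = 6555)
-(-22783 + 10724)*(1044 + 15067) - c = -(-22783 + 10724)*(1044 + 15067) - 1*6555 = -(-12059)*16111 - 6555 = -1*(-194282549) - 6555 = 194282549 - 6555 = 194275994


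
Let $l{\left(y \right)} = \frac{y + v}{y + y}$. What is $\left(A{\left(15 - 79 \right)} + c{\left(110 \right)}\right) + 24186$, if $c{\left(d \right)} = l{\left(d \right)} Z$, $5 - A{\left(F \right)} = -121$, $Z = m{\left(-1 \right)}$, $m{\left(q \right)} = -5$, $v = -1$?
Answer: $\frac{1069619}{44} \approx 24310.0$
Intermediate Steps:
$Z = -5$
$l{\left(y \right)} = \frac{-1 + y}{2 y}$ ($l{\left(y \right)} = \frac{y - 1}{y + y} = \frac{-1 + y}{2 y}$)
$A{\left(F \right)} = 126$ ($A{\left(F \right)} = 5 - -121 = 5 + 121 = 126$)
$c{\left(d \right)} = - \frac{5 \left(-1 + d\right)}{2 d}$ ($c{\left(d \right)} = \frac{-1 + d}{2 d} \left(-5\right) = - \frac{5 \left(-1 + d\right)}{2 d}$)
$\left(A{\left(15 - 79 \right)} + c{\left(110 \right)}\right) + 24186 = \left(126 + \frac{5 \left(1 - 110\right)}{2 \cdot 110}\right) + 24186 = \left(126 + \frac{5}{2} \cdot \frac{1}{110} \left(1 - 110\right)\right) + 24186 = \left(126 + \frac{5}{2} \cdot \frac{1}{110} \left(-109\right)\right) + 24186 = \left(126 - \frac{109}{44}\right) + 24186 = \frac{5435}{44} + 24186 = \frac{1069619}{44}$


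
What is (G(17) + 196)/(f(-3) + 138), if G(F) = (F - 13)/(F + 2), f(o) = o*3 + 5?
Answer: 1864/1273 ≈ 1.4643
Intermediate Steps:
f(o) = 5 + 3*o (f(o) = 3*o + 5 = 5 + 3*o)
G(F) = (-13 + F)/(2 + F)
(G(17) + 196)/(f(-3) + 138) = ((-13 + 17)/(2 + 17) + 196)/((5 + 3*(-3)) + 138) = (4/19 + 196)/((5 - 9) + 138) = ((1/19)*4 + 196)/(-4 + 138) = (4/19 + 196)/134 = (3728/19)*(1/134) = 1864/1273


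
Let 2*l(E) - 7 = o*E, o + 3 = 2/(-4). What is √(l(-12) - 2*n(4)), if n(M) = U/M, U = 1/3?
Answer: √219/3 ≈ 4.9329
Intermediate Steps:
o = -7/2 (o = -3 + 2/(-4) = -3 - ¼*2 = -3 - ½ = -7/2 ≈ -3.5000)
U = ⅓ ≈ 0.33333
n(M) = 1/(3*M)
l(E) = 7/2 - 7*E/4 (l(E) = 7/2 + (-7*E/2)/2 = 7/2 - 7*E/4)
√(l(-12) - 2*n(4)) = √((7/2 - 7/4*(-12)) - 2/(3*4)) = √((7/2 + 21) - 2/(3*4)) = √(49/2 - 2*1/12) = √(49/2 - ⅙) = √(73/3) = √219/3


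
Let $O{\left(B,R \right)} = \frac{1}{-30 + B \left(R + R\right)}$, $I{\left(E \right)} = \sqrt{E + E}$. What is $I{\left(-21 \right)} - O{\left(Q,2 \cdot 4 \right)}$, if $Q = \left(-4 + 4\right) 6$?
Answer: $\frac{1}{30} + i \sqrt{42} \approx 0.033333 + 6.4807 i$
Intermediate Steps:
$I{\left(E \right)} = \sqrt{2} \sqrt{E}$ ($I{\left(E \right)} = \sqrt{2 E} = \sqrt{2} \sqrt{E}$)
$Q = 0$ ($Q = 0 \cdot 6 = 0$)
$O{\left(B,R \right)} = \frac{1}{-30 + 2 B R}$ ($O{\left(B,R \right)} = \frac{1}{-30 + B 2 R} = \frac{1}{-30 + 2 B R}$)
$I{\left(-21 \right)} - O{\left(Q,2 \cdot 4 \right)} = \sqrt{2} \sqrt{-21} - \frac{1}{2 \left(-15 + 0 \cdot 2 \cdot 4\right)} = \sqrt{2} i \sqrt{21} - \frac{1}{2 \left(-15 + 0 \cdot 8\right)} = i \sqrt{42} - \frac{1}{2 \left(-15 + 0\right)} = i \sqrt{42} - \frac{1}{2 \left(-15\right)} = i \sqrt{42} - \frac{1}{2} \left(- \frac{1}{15}\right) = i \sqrt{42} - - \frac{1}{30} = i \sqrt{42} + \frac{1}{30} = \frac{1}{30} + i \sqrt{42}$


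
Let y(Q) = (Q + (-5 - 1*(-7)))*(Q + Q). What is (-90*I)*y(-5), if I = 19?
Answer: -51300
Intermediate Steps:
y(Q) = 2*Q*(2 + Q) (y(Q) = (Q + (-5 + 7))*(2*Q) = (Q + 2)*(2*Q) = (2 + Q)*(2*Q) = 2*Q*(2 + Q))
(-90*I)*y(-5) = (-90*19)*(2*(-5)*(2 - 5)) = -3420*(-5)*(-3) = -1710*30 = -51300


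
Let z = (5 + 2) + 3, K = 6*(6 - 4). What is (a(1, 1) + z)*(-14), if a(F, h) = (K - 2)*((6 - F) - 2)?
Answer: -560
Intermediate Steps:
K = 12 (K = 6*2 = 12)
z = 10 (z = 7 + 3 = 10)
a(F, h) = 40 - 10*F (a(F, h) = (12 - 2)*((6 - F) - 2) = 10*(4 - F) = 40 - 10*F)
(a(1, 1) + z)*(-14) = ((40 - 10*1) + 10)*(-14) = ((40 - 10) + 10)*(-14) = (30 + 10)*(-14) = 40*(-14) = -560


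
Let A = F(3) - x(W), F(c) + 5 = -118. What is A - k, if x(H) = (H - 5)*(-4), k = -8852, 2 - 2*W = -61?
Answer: 8835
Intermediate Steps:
W = 63/2 (W = 1 - ½*(-61) = 1 + 61/2 = 63/2 ≈ 31.500)
F(c) = -123 (F(c) = -5 - 118 = -123)
x(H) = 20 - 4*H (x(H) = (-5 + H)*(-4) = 20 - 4*H)
A = -17 (A = -123 - (20 - 4*63/2) = -123 - (20 - 126) = -123 - 1*(-106) = -123 + 106 = -17)
A - k = -17 - 1*(-8852) = -17 + 8852 = 8835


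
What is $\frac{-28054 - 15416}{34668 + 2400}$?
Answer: $- \frac{7245}{6178} \approx -1.1727$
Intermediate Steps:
$\frac{-28054 - 15416}{34668 + 2400} = \frac{-28054 - 15416}{37068} = \left(-43470\right) \frac{1}{37068} = - \frac{7245}{6178}$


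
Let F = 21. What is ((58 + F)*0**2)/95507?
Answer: 0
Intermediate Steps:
((58 + F)*0**2)/95507 = ((58 + 21)*0**2)/95507 = (79*0)*(1/95507) = 0*(1/95507) = 0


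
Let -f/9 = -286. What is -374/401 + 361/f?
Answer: -817915/1032174 ≈ -0.79242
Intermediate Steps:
f = 2574 (f = -9*(-286) = 2574)
-374/401 + 361/f = -374/401 + 361/2574 = -817915/1032174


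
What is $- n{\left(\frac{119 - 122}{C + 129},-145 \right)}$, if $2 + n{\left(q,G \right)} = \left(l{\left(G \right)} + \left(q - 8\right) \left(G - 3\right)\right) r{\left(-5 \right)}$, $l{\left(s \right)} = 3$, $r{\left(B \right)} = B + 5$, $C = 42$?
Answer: $2$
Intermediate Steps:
$r{\left(B \right)} = 5 + B$
$n{\left(q,G \right)} = -2$ ($n{\left(q,G \right)} = -2 + \left(3 + \left(q - 8\right) \left(G - 3\right)\right) \left(5 - 5\right) = -2 + \left(3 + \left(-8 + q\right) \left(-3 + G\right)\right) 0 = -2 + 0 = -2$)
$- n{\left(\frac{119 - 122}{C + 129},-145 \right)} = \left(-1\right) \left(-2\right) = 2$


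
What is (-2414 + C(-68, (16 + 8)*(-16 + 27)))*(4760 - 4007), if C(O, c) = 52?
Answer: -1778586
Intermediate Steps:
(-2414 + C(-68, (16 + 8)*(-16 + 27)))*(4760 - 4007) = (-2414 + 52)*(4760 - 4007) = -2362*753 = -1778586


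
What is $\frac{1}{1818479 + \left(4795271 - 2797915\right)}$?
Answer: $\frac{1}{3815835} \approx 2.6207 \cdot 10^{-7}$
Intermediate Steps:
$\frac{1}{1818479 + \left(4795271 - 2797915\right)} = \frac{1}{1818479 + 1997356} = \frac{1}{3815835}$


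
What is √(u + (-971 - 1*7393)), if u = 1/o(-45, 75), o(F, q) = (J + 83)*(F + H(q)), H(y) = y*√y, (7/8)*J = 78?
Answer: √(327907906761 - 2732565847500*√3)/(3615*√(-3 + 25*√3)) ≈ 91.455*I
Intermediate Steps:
J = 624/7 (J = (8/7)*78 = 624/7 ≈ 89.143)
H(y) = y^(3/2)
o(F, q) = 1205*F/7 + 1205*q^(3/2)/7 (o(F, q) = (624/7 + 83)*(F + q^(3/2)) = 1205*(F + q^(3/2))/7 = 1205*F/7 + 1205*q^(3/2)/7)
u = 1/(-54225/7 + 451875*√3/7) (u = 1/((1205/7)*(-45) + 1205*75^(3/2)/7) = 1/(-54225/7 + 1205*(375*√3)/7) = 1/(-54225/7 + 451875*√3/7) ≈ 9.6095e-6)
√(u + (-971 - 1*7393)) = √((7/11242650 + 7*√3/1349118) + (-971 - 1*7393)) = √((7/11242650 + 7*√3/1349118) + (-971 - 7393)) = √((7/11242650 + 7*√3/1349118) - 8364) = √(-94033524593/11242650 + 7*√3/1349118)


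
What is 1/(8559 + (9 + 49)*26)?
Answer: 1/10067 ≈ 9.9334e-5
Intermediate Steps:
1/(8559 + (9 + 49)*26) = 1/(8559 + 58*26) = 1/(8559 + 1508) = 1/10067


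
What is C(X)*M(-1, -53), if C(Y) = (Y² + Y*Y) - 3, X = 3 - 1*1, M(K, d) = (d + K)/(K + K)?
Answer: 135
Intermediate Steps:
M(K, d) = (K + d)/(2*K) (M(K, d) = (K + d)/((2*K)) = (K + d)*(1/(2*K)) = (K + d)/(2*K))
X = 2 (X = 3 - 1 = 2)
C(Y) = -3 + 2*Y² (C(Y) = (Y² + Y²) - 3 = 2*Y² - 3 = -3 + 2*Y²)
C(X)*M(-1, -53) = (-3 + 2*2²)*((½)*(-1 - 53)/(-1)) = (-3 + 2*4)*((½)*(-1)*(-54)) = (-3 + 8)*27 = 5*27 = 135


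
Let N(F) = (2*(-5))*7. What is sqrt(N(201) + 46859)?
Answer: sqrt(46789) ≈ 216.31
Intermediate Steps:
N(F) = -70 (N(F) = -10*7 = -70)
sqrt(N(201) + 46859) = sqrt(-70 + 46859) = sqrt(46789)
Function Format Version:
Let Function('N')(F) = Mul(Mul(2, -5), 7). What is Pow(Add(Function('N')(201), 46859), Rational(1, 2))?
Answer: Pow(46789, Rational(1, 2)) ≈ 216.31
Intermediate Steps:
Function('N')(F) = -70 (Function('N')(F) = Mul(-10, 7) = -70)
Pow(Add(Function('N')(201), 46859), Rational(1, 2)) = Pow(Add(-70, 46859), Rational(1, 2)) = Pow(46789, Rational(1, 2))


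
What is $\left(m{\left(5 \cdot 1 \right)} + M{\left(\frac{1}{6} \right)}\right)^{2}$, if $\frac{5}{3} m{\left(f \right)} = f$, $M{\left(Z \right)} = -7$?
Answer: $16$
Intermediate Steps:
$m{\left(f \right)} = \frac{3 f}{5}$
$\left(m{\left(5 \cdot 1 \right)} + M{\left(\frac{1}{6} \right)}\right)^{2} = \left(\frac{3 \cdot 5 \cdot 1}{5} - 7\right)^{2} = \left(\frac{3}{5} \cdot 5 - 7\right)^{2} = \left(3 - 7\right)^{2} = \left(-4\right)^{2} = 16$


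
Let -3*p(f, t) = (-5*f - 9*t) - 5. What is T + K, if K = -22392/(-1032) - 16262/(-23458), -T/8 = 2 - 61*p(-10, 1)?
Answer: -2950232794/504347 ≈ -5849.6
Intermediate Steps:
p(f, t) = 5/3 + 3*t + 5*f/3 (p(f, t) = -((-5*f - 9*t) - 5)/3 = -((-9*t - 5*f) - 5)/3 = -(-5 - 9*t - 5*f)/3 = 5/3 + 3*t + 5*f/3)
T = -5872 (T = -8*(2 - 61*(5/3 + 3*1 + (5/3)*(-10))) = -8*(2 - 61*(5/3 + 3 - 50/3)) = -8*(2 - 61*(-12)) = -8*(2 + 732) = -8*734 = -5872)
K = 11292790/504347 (K = -22392*(-1/1032) - 16262*(-1/23458) = 933/43 + 8131/11729 = 11292790/504347 ≈ 22.391)
T + K = -5872 + 11292790/504347 = -2950232794/504347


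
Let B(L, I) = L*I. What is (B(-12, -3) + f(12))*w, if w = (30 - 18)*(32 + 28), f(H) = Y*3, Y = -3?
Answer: 19440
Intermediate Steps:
f(H) = -9 (f(H) = -3*3 = -9)
w = 720 (w = 12*60 = 720)
B(L, I) = I*L
(B(-12, -3) + f(12))*w = (-3*(-12) - 9)*720 = (36 - 9)*720 = 27*720 = 19440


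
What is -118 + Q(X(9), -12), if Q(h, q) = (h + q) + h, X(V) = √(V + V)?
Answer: -130 + 6*√2 ≈ -121.51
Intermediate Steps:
X(V) = √2*√V (X(V) = √(2*V) = √2*√V)
Q(h, q) = q + 2*h
-118 + Q(X(9), -12) = -118 + (-12 + 2*(√2*√9)) = -118 + (-12 + 2*(√2*3)) = -118 + (-12 + 2*(3*√2)) = -118 + (-12 + 6*√2) = -130 + 6*√2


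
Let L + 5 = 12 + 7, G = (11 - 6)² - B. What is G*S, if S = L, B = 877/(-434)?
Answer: 11727/31 ≈ 378.29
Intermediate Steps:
B = -877/434 (B = 877*(-1/434) = -877/434 ≈ -2.0207)
G = 11727/434 (G = (11 - 6)² - 1*(-877/434) = 5² + 877/434 = 25 + 877/434 = 11727/434 ≈ 27.021)
L = 14 (L = -5 + (12 + 7) = -5 + 19 = 14)
S = 14
G*S = (11727/434)*14 = 11727/31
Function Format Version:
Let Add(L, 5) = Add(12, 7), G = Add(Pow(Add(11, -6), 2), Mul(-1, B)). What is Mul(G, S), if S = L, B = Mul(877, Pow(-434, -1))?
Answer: Rational(11727, 31) ≈ 378.29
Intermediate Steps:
B = Rational(-877, 434) (B = Mul(877, Rational(-1, 434)) = Rational(-877, 434) ≈ -2.0207)
G = Rational(11727, 434) (G = Add(Pow(Add(11, -6), 2), Mul(-1, Rational(-877, 434))) = Add(Pow(5, 2), Rational(877, 434)) = Add(25, Rational(877, 434)) = Rational(11727, 434) ≈ 27.021)
L = 14 (L = Add(-5, Add(12, 7)) = Add(-5, 19) = 14)
S = 14
Mul(G, S) = Mul(Rational(11727, 434), 14) = Rational(11727, 31)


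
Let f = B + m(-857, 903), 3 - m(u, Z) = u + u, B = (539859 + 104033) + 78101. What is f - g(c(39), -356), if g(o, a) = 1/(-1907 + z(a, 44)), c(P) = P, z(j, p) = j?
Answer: 1637755731/2263 ≈ 7.2371e+5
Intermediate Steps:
B = 721993 (B = 643892 + 78101 = 721993)
m(u, Z) = 3 - 2*u (m(u, Z) = 3 - (u + u) = 3 - 2*u)
g(o, a) = 1/(-1907 + a)
f = 723710 (f = 721993 + (3 - 2*(-857)) = 721993 + (3 + 1714) = 721993 + 1717 = 723710)
f - g(c(39), -356) = 723710 - 1/(-1907 - 356) = 723710 - 1/(-2263) = 723710 - 1*(-1/2263) = 723710 + 1/2263 = 1637755731/2263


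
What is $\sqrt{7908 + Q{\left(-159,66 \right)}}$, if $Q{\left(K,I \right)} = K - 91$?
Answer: $\sqrt{7658} \approx 87.51$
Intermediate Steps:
$Q{\left(K,I \right)} = -91 + K$
$\sqrt{7908 + Q{\left(-159,66 \right)}} = \sqrt{7908 - 250} = \sqrt{7658}$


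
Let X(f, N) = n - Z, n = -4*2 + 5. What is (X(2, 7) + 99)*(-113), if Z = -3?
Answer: -11187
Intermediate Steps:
n = -3 (n = -8 + 5 = -3)
X(f, N) = 0 (X(f, N) = -3 - 1*(-3) = -3 + 3 = 0)
(X(2, 7) + 99)*(-113) = (0 + 99)*(-113) = 99*(-113) = -11187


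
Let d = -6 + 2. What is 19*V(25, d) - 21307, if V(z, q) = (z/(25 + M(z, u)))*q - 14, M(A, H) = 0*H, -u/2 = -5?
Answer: -21649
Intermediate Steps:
u = 10 (u = -2*(-5) = 10)
M(A, H) = 0
d = -4
V(z, q) = -14 + q*z/25 (V(z, q) = (z/(25 + 0))*q - 14 = (z/25)*q - 14 = q*z/25 - 14 = -14 + q*z/25)
19*V(25, d) - 21307 = 19*(-14 + (1/25)*(-4)*25) - 21307 = 19*(-14 - 4) - 21307 = 19*(-18) - 21307 = -342 - 21307 = -21649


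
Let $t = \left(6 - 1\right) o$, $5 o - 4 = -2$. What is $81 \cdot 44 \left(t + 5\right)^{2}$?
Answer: $174636$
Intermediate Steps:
$o = \frac{2}{5}$ ($o = \frac{4}{5} + \frac{1}{5} \left(-2\right) = \frac{4}{5} - \frac{2}{5} = \frac{2}{5} \approx 0.4$)
$t = 2$ ($t = \left(6 - 1\right) \frac{2}{5} = 5 \cdot \frac{2}{5} = 2$)
$81 \cdot 44 \left(t + 5\right)^{2} = 81 \cdot 44 \left(2 + 5\right)^{2} = 3564 \cdot 7^{2} = 3564 \cdot 49 = 174636$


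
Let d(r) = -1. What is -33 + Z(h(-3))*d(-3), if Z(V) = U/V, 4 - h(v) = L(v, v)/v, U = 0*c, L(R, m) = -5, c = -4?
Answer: -33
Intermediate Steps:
U = 0 (U = 0*(-4) = 0)
h(v) = 4 + 5/v (h(v) = 4 - (-5)/v = 4 + 5/v)
Z(V) = 0 (Z(V) = 0/V = 0)
-33 + Z(h(-3))*d(-3) = -33 + 0*(-1) = -33 + 0 = -33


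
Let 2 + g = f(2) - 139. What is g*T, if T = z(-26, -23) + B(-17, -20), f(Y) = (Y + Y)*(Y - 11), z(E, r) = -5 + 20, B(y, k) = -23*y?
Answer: -71862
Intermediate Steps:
z(E, r) = 15
f(Y) = 2*Y*(-11 + Y) (f(Y) = (2*Y)*(-11 + Y) = 2*Y*(-11 + Y))
T = 406 (T = 15 - 23*(-17) = 15 + 391 = 406)
g = -177 (g = -2 + (2*2*(-11 + 2) - 139) = -2 + (2*2*(-9) - 139) = -2 + (-36 - 139) = -2 - 175 = -177)
g*T = -177*406 = -71862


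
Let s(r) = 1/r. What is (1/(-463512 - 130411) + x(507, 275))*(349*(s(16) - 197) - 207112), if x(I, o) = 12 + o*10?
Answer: -7239958273149575/9502768 ≈ -7.6188e+8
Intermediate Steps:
x(I, o) = 12 + 10*o
(1/(-463512 - 130411) + x(507, 275))*(349*(s(16) - 197) - 207112) = (1/(-463512 - 130411) + (12 + 10*275))*(349*(1/16 - 197) - 207112) = (1/(-593923) + (12 + 2750))*(349*(1/16 - 197) - 207112) = (-1/593923 + 2762)*(349*(-3151/16) - 207112) = 1640415325*(-1099699/16 - 207112)/593923 = (1640415325/593923)*(-4413491/16) = -7239958273149575/9502768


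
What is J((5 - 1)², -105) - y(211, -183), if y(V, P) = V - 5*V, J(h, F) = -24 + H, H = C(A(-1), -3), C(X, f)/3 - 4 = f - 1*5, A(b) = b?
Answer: 808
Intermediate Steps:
C(X, f) = -3 + 3*f (C(X, f) = 12 + 3*(f - 1*5) = 12 + 3*(f - 5) = 12 + 3*(-5 + f) = 12 + (-15 + 3*f) = -3 + 3*f)
H = -12 (H = -3 + 3*(-3) = -3 - 9 = -12)
J(h, F) = -36 (J(h, F) = -24 - 12 = -36)
y(V, P) = -4*V
J((5 - 1)², -105) - y(211, -183) = -36 - (-4)*211 = -36 - 1*(-844) = -36 + 844 = 808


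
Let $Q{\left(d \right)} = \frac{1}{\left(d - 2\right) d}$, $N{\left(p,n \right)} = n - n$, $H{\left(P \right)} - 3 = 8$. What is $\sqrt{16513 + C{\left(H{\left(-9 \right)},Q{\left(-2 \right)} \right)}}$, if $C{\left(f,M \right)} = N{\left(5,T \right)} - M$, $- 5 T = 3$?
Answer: $\frac{\sqrt{264206}}{4} \approx 128.5$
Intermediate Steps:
$H{\left(P \right)} = 11$ ($H{\left(P \right)} = 3 + 8 = 11$)
$T = - \frac{3}{5}$ ($T = \left(- \frac{1}{5}\right) 3 = - \frac{3}{5} \approx -0.6$)
$N{\left(p,n \right)} = 0$
$Q{\left(d \right)} = \frac{1}{d \left(-2 + d\right)}$ ($Q{\left(d \right)} = \frac{1}{\left(d - 2\right) d} = \frac{1}{\left(-2 + d\right) d} = \frac{1}{d \left(-2 + d\right)}$)
$C{\left(f,M \right)} = - M$ ($C{\left(f,M \right)} = 0 - M = - M$)
$\sqrt{16513 + C{\left(H{\left(-9 \right)},Q{\left(-2 \right)} \right)}} = \sqrt{16513 - \frac{1}{\left(-2\right) \left(-2 - 2\right)}} = \sqrt{16513 - - \frac{1}{2 \left(-4\right)}} = \sqrt{16513 - \left(- \frac{1}{2}\right) \left(- \frac{1}{4}\right)} = \sqrt{16513 - \frac{1}{8}} = \sqrt{\frac{132103}{8}} = \frac{\sqrt{264206}}{4}$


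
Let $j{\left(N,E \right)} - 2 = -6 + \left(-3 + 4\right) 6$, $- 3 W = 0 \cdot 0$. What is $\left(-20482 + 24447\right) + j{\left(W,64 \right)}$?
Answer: $3967$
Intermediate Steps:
$W = 0$ ($W = - \frac{0 \cdot 0}{3} = \left(- \frac{1}{3}\right) 0 = 0$)
$j{\left(N,E \right)} = 2$ ($j{\left(N,E \right)} = 2 - \left(6 - \left(-3 + 4\right) 6\right) = 2 + \left(-6 + 1 \cdot 6\right) = 2 + \left(-6 + 6\right) = 2 + 0 = 2$)
$\left(-20482 + 24447\right) + j{\left(W,64 \right)} = \left(-20482 + 24447\right) + 2 = 3965 + 2 = 3967$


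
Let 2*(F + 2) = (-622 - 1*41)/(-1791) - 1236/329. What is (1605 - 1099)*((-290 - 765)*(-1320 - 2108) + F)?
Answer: 359429381274865/196413 ≈ 1.8300e+9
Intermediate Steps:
F = -1450835/392826 (F = -2 + ((-622 - 1*41)/(-1791) - 1236/329)/2 = -2 + ((-622 - 41)*(-1/1791) - 1236*1/329)/2 = -2 + (-663*(-1/1791) - 1236/329)/2 = -2 + (221/597 - 1236/329)/2 = -2 + (½)*(-665183/196413) = -2 - 665183/392826 = -1450835/392826 ≈ -3.6933)
(1605 - 1099)*((-290 - 765)*(-1320 - 2108) + F) = (1605 - 1099)*((-290 - 765)*(-1320 - 2108) - 1450835/392826) = 506*(-1055*(-3428) - 1450835/392826) = 506*(3616540 - 1450835/392826) = 506*(1420669491205/392826) = 359429381274865/196413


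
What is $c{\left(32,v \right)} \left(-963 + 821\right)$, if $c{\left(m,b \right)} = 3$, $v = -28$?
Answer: $-426$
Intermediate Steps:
$c{\left(32,v \right)} \left(-963 + 821\right) = 3 \left(-963 + 821\right) = 3 \left(-142\right) = -426$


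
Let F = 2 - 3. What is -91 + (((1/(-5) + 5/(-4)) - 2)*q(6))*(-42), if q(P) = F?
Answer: -2359/10 ≈ -235.90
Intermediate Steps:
F = -1
q(P) = -1
-91 + (((1/(-5) + 5/(-4)) - 2)*q(6))*(-42) = -91 + (((1/(-5) + 5/(-4)) - 2)*(-1))*(-42) = -91 + (((1*(-⅕) + 5*(-¼)) - 2)*(-1))*(-42) = -91 + (((-⅕ - 5/4) - 2)*(-1))*(-42) = -91 + ((-29/20 - 2)*(-1))*(-42) = -91 - 69/20*(-1)*(-42) = -91 + (69/20)*(-42) = -91 - 1449/10 = -2359/10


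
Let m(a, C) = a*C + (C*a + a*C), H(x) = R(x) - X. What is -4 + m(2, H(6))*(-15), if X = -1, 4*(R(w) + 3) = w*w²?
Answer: -4684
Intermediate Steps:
R(w) = -3 + w³/4 (R(w) = -3 + (w*w²)/4 = -3 + w³/4)
H(x) = -2 + x³/4 (H(x) = (-3 + x³/4) - 1*(-1) = (-3 + x³/4) + 1 = -2 + x³/4)
m(a, C) = 3*C*a (m(a, C) = C*a + (C*a + C*a) = C*a + 2*C*a = 3*C*a)
-4 + m(2, H(6))*(-15) = -4 + (3*(-2 + (¼)*6³)*2)*(-15) = -4 + (3*(-2 + (¼)*216)*2)*(-15) = -4 + (3*(-2 + 54)*2)*(-15) = -4 + (3*52*2)*(-15) = -4 + 312*(-15) = -4 - 4680 = -4684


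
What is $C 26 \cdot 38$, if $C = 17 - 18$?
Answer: $-988$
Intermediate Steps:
$C = -1$
$C 26 \cdot 38 = \left(-1\right) 26 \cdot 38 = \left(-26\right) 38 = -988$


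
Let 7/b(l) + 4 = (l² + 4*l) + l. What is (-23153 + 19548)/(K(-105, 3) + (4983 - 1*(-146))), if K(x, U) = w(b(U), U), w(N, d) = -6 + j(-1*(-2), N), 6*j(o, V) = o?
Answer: -2163/3074 ≈ -0.70364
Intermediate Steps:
j(o, V) = o/6
b(l) = 7/(-4 + l² + 5*l) (b(l) = 7/(-4 + ((l² + 4*l) + l)) = 7/(-4 + (l² + 5*l)) = 7/(-4 + l² + 5*l))
w(N, d) = -17/3 (w(N, d) = -6 + (-1*(-2))/6 = -6 + (⅙)*2 = -6 + ⅓ = -17/3)
K(x, U) = -17/3
(-23153 + 19548)/(K(-105, 3) + (4983 - 1*(-146))) = (-23153 + 19548)/(-17/3 + (4983 - 1*(-146))) = -3605/(-17/3 + (4983 + 146)) = -3605/(-17/3 + 5129) = -3605/15370/3 = -3605*3/15370 = -2163/3074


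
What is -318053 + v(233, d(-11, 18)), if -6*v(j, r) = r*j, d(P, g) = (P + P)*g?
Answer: -302675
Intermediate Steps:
d(P, g) = 2*P*g (d(P, g) = (2*P)*g = 2*P*g)
v(j, r) = -j*r/6 (v(j, r) = -r*j/6 = -j*r/6)
-318053 + v(233, d(-11, 18)) = -318053 - ⅙*233*2*(-11)*18 = -318053 - ⅙*233*(-396) = -318053 + 15378 = -302675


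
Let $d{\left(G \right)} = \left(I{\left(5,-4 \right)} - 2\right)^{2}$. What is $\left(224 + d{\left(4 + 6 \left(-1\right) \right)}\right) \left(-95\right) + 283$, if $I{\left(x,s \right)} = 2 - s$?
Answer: $-22517$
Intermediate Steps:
$d{\left(G \right)} = 16$ ($d{\left(G \right)} = \left(\left(2 - -4\right) - 2\right)^{2} = \left(\left(2 + 4\right) - 2\right)^{2} = \left(6 - 2\right)^{2} = 4^{2} = 16$)
$\left(224 + d{\left(4 + 6 \left(-1\right) \right)}\right) \left(-95\right) + 283 = \left(224 + 16\right) \left(-95\right) + 283 = 240 \left(-95\right) + 283 = -22800 + 283 = -22517$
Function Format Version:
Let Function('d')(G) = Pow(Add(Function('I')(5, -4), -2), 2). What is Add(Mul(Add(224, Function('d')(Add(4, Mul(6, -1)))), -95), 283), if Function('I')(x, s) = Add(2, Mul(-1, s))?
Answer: -22517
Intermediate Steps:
Function('d')(G) = 16 (Function('d')(G) = Pow(Add(Add(2, Mul(-1, -4)), -2), 2) = Pow(Add(Add(2, 4), -2), 2) = Pow(Add(6, -2), 2) = Pow(4, 2) = 16)
Add(Mul(Add(224, Function('d')(Add(4, Mul(6, -1)))), -95), 283) = Add(Mul(Add(224, 16), -95), 283) = Add(Mul(240, -95), 283) = Add(-22800, 283) = -22517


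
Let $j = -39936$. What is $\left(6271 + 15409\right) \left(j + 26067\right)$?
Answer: $-300679920$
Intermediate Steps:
$\left(6271 + 15409\right) \left(j + 26067\right) = \left(6271 + 15409\right) \left(-39936 + 26067\right) = 21680 \left(-13869\right) = -300679920$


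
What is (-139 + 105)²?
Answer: 1156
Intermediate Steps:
(-139 + 105)² = (-34)² = 1156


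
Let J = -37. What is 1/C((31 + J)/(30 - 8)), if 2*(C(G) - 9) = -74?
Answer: -1/28 ≈ -0.035714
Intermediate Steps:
C(G) = -28 (C(G) = 9 + (½)*(-74) = 9 - 37 = -28)
1/C((31 + J)/(30 - 8)) = 1/(-28) = -1/28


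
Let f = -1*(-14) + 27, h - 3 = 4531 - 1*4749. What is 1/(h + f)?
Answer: -1/174 ≈ -0.0057471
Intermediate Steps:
h = -215 (h = 3 + (4531 - 1*4749) = 3 + (4531 - 4749) = 3 - 218 = -215)
f = 41 (f = 14 + 27 = 41)
1/(h + f) = 1/(-215 + 41) = 1/(-174) = -1/174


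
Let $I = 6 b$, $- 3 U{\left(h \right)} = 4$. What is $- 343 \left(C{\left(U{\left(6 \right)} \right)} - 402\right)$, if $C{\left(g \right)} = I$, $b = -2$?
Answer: $142002$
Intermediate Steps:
$U{\left(h \right)} = - \frac{4}{3}$ ($U{\left(h \right)} = \left(- \frac{1}{3}\right) 4 = - \frac{4}{3}$)
$I = -12$ ($I = 6 \left(-2\right) = -12$)
$C{\left(g \right)} = -12$
$- 343 \left(C{\left(U{\left(6 \right)} \right)} - 402\right) = - 343 \left(-12 - 402\right) = \left(-343\right) \left(-414\right) = 142002$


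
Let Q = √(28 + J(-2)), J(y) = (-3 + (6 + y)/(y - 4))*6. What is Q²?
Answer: 6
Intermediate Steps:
J(y) = -18 + 6*(6 + y)/(-4 + y) (J(y) = (-3 + (6 + y)/(-4 + y))*6 = -18 + 6*(6 + y)/(-4 + y))
Q = √6 (Q = √(28 + 12*(9 - 1*(-2))/(-4 - 2)) = √(28 + 12*(9 + 2)/(-6)) = √(28 + 12*(-⅙)*11) = √(28 - 22) = √6 ≈ 2.4495)
Q² = (√6)² = 6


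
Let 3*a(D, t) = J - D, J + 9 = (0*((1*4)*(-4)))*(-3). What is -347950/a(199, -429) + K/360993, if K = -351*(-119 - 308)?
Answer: 62808952911/12514424 ≈ 5018.9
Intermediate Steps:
J = -9 (J = -9 + (0*((1*4)*(-4)))*(-3) = -9 + (0*(4*(-4)))*(-3) = -9 + (0*(-16))*(-3) = -9 + 0*(-3) = -9 + 0 = -9)
K = 149877 (K = -351*(-427) = 149877)
a(D, t) = -3 - D/3 (a(D, t) = (-9 - D)/3 = -3 - D/3)
-347950/a(199, -429) + K/360993 = -347950/(-3 - ⅓*199) + 149877/360993 = -347950/(-3 - 199/3) + 149877*(1/360993) = -347950/(-208/3) + 49959/120331 = -347950*(-3/208) + 49959/120331 = 521925/104 + 49959/120331 = 62808952911/12514424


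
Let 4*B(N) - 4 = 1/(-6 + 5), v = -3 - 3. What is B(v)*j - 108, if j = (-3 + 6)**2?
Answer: -405/4 ≈ -101.25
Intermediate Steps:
j = 9 (j = 3**2 = 9)
v = -6
B(N) = 3/4 (B(N) = 1 + 1/(4*(-6 + 5)) = 1 + (1/4)/(-1) = 1 + (1/4)*(-1) = 1 - 1/4 = 3/4)
B(v)*j - 108 = (3/4)*9 - 108 = 27/4 - 108 = -405/4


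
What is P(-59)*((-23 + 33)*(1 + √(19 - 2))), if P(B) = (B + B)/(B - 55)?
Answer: 590/57 + 590*√17/57 ≈ 53.029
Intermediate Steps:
P(B) = 2*B/(-55 + B) (P(B) = (2*B)/(-55 + B) = 2*B/(-55 + B))
P(-59)*((-23 + 33)*(1 + √(19 - 2))) = (2*(-59)/(-55 - 59))*((-23 + 33)*(1 + √(19 - 2))) = (2*(-59)/(-114))*(10*(1 + √17)) = (2*(-59)*(-1/114))*(10 + 10*√17) = 59*(10 + 10*√17)/57 = 590/57 + 590*√17/57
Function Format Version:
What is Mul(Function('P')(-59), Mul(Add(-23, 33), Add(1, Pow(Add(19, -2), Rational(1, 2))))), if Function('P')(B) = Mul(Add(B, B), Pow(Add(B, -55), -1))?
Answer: Add(Rational(590, 57), Mul(Rational(590, 57), Pow(17, Rational(1, 2)))) ≈ 53.029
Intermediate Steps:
Function('P')(B) = Mul(2, B, Pow(Add(-55, B), -1)) (Function('P')(B) = Mul(Mul(2, B), Pow(Add(-55, B), -1)) = Mul(2, B, Pow(Add(-55, B), -1)))
Mul(Function('P')(-59), Mul(Add(-23, 33), Add(1, Pow(Add(19, -2), Rational(1, 2))))) = Mul(Mul(2, -59, Pow(Add(-55, -59), -1)), Mul(Add(-23, 33), Add(1, Pow(Add(19, -2), Rational(1, 2))))) = Mul(Mul(2, -59, Pow(-114, -1)), Mul(10, Add(1, Pow(17, Rational(1, 2))))) = Mul(Mul(2, -59, Rational(-1, 114)), Add(10, Mul(10, Pow(17, Rational(1, 2))))) = Mul(Rational(59, 57), Add(10, Mul(10, Pow(17, Rational(1, 2))))) = Add(Rational(590, 57), Mul(Rational(590, 57), Pow(17, Rational(1, 2))))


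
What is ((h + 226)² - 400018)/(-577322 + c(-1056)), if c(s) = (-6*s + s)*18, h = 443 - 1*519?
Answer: 188759/241141 ≈ 0.78277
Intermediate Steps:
h = -76 (h = 443 - 519 = -76)
c(s) = -90*s (c(s) = -5*s*18 = -90*s)
((h + 226)² - 400018)/(-577322 + c(-1056)) = ((-76 + 226)² - 400018)/(-577322 - 90*(-1056)) = (150² - 400018)/(-577322 + 95040) = (22500 - 400018)/(-482282) = -377518*(-1/482282) = 188759/241141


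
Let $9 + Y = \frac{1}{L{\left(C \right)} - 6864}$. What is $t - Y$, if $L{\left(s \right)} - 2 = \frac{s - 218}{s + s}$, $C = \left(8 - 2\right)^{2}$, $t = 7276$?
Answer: $\frac{1800291091}{247123} \approx 7285.0$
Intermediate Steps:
$C = 36$ ($C = 6^{2} = 36$)
$L{\left(s \right)} = 2 + \frac{-218 + s}{2 s}$ ($L{\left(s \right)} = 2 + \frac{s - 218}{s + s} = 2 + \frac{-218 + s}{2 s}$)
$Y = - \frac{2224143}{247123}$ ($Y = -9 + \frac{1}{\left(\frac{5}{2} - \frac{109}{36}\right) - 6864} = -9 + \frac{1}{- \frac{19}{36} - 6864} = -9 + \frac{1}{- \frac{247123}{36}} = -9 - \frac{36}{247123} = - \frac{2224143}{247123} \approx -9.0002$)
$t - Y = 7276 - - \frac{2224143}{247123} = 7276 + \frac{2224143}{247123} = \frac{1800291091}{247123}$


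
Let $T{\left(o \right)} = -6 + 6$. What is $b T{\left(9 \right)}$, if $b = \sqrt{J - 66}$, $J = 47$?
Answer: $0$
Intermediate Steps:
$T{\left(o \right)} = 0$
$b = i \sqrt{19}$ ($b = \sqrt{47 - 66} = \sqrt{-19} = i \sqrt{19} \approx 4.3589 i$)
$b T{\left(9 \right)} = i \sqrt{19} \cdot 0 = 0$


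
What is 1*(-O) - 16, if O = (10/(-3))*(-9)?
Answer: -46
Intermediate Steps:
O = 30 (O = (10*(-1/3))*(-9) = -10/3*(-9) = 30)
1*(-O) - 16 = 1*(-1*30) - 16 = 1*(-30) - 16 = -30 - 16 = -46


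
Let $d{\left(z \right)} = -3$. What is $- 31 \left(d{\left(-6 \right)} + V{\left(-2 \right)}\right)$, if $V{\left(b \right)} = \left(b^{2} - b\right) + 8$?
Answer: $-341$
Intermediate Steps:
$V{\left(b \right)} = 8 + b^{2} - b$
$- 31 \left(d{\left(-6 \right)} + V{\left(-2 \right)}\right) = - 31 \left(-3 + \left(8 + \left(-2\right)^{2} - -2\right)\right) = - 31 \left(-3 + \left(8 + 4 + 2\right)\right) = - 31 \left(-3 + 14\right) = \left(-31\right) 11 = -341$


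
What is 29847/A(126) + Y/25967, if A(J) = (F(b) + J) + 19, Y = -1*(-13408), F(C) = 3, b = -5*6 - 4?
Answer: 777021433/3843116 ≈ 202.19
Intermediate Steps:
b = -34 (b = -30 - 4 = -34)
Y = 13408
A(J) = 22 + J (A(J) = (3 + J) + 19 = 22 + J)
29847/A(126) + Y/25967 = 29847/(22 + 126) + 13408/25967 = 29847/148 + 13408*(1/25967) = 29847*(1/148) + 13408/25967 = 29847/148 + 13408/25967 = 777021433/3843116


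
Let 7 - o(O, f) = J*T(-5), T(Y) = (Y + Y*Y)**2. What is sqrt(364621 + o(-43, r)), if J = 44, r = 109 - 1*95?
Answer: 22*sqrt(717) ≈ 589.09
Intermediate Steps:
r = 14 (r = 109 - 95 = 14)
T(Y) = (Y + Y**2)**2
o(O, f) = -17593 (o(O, f) = 7 - 44*(-5)**2*(1 - 5)**2 = 7 - 44*25*(-4)**2 = 7 - 44*25*16 = 7 - 44*400 = 7 - 1*17600 = 7 - 17600 = -17593)
sqrt(364621 + o(-43, r)) = sqrt(364621 - 17593) = sqrt(347028) = 22*sqrt(717)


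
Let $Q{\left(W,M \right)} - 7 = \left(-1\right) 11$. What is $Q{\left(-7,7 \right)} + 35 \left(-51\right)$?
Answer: $-1789$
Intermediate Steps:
$Q{\left(W,M \right)} = -4$ ($Q{\left(W,M \right)} = 7 - 11 = -4$)
$Q{\left(-7,7 \right)} + 35 \left(-51\right) = -4 + 35 \left(-51\right) = -4 - 1785 = -1789$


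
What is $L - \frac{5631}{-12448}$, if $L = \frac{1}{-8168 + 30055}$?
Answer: $\frac{123258145}{272449376} \approx 0.45241$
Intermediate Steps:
$L = \frac{1}{21887} \approx 4.5689 \cdot 10^{-5}$
$L - \frac{5631}{-12448} = \frac{1}{21887} - \frac{5631}{-12448} = \frac{1}{21887} - 5631 \left(- \frac{1}{12448}\right) = \frac{1}{21887} - - \frac{5631}{12448} = \frac{1}{21887} + \frac{5631}{12448} = \frac{123258145}{272449376}$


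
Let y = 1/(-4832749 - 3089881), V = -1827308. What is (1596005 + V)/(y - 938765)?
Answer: 1832528086890/7437487751951 ≈ 0.24639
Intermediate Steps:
y = -1/7922630 (y = 1/(-7922630) = -1/7922630 ≈ -1.2622e-7)
(1596005 + V)/(y - 938765) = (1596005 - 1827308)/(-1/7922630 - 938765) = -231303/(-7437487751951/7922630) = -231303*(-7922630/7437487751951) = 1832528086890/7437487751951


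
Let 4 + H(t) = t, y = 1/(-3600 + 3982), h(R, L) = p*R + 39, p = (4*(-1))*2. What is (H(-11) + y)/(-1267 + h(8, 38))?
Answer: 337/29032 ≈ 0.011608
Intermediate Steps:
p = -8 (p = -4*2 = -8)
h(R, L) = 39 - 8*R (h(R, L) = -8*R + 39 = 39 - 8*R)
y = 1/382 ≈ 0.0026178
H(t) = -4 + t
(H(-11) + y)/(-1267 + h(8, 38)) = ((-4 - 11) + 1/382)/(-1267 + (39 - 8*8)) = (-15 + 1/382)/(-1267 + (39 - 64)) = -5729/(382*(-1267 - 25)) = -5729/382/(-1292) = -5729/382*(-1/1292) = 337/29032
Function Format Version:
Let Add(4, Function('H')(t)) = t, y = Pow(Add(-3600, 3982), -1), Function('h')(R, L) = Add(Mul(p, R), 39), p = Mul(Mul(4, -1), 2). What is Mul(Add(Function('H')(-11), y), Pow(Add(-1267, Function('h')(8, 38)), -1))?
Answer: Rational(337, 29032) ≈ 0.011608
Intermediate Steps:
p = -8 (p = Mul(-4, 2) = -8)
Function('h')(R, L) = Add(39, Mul(-8, R)) (Function('h')(R, L) = Add(Mul(-8, R), 39) = Add(39, Mul(-8, R)))
y = Rational(1, 382) (y = Pow(382, -1) = Rational(1, 382) ≈ 0.0026178)
Function('H')(t) = Add(-4, t)
Mul(Add(Function('H')(-11), y), Pow(Add(-1267, Function('h')(8, 38)), -1)) = Mul(Add(Add(-4, -11), Rational(1, 382)), Pow(Add(-1267, Add(39, Mul(-8, 8))), -1)) = Mul(Add(-15, Rational(1, 382)), Pow(Add(-1267, Add(39, -64)), -1)) = Mul(Rational(-5729, 382), Pow(Add(-1267, -25), -1)) = Mul(Rational(-5729, 382), Pow(-1292, -1)) = Mul(Rational(-5729, 382), Rational(-1, 1292)) = Rational(337, 29032)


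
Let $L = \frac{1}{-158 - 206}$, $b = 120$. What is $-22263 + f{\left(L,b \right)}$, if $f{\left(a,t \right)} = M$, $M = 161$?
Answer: $-22102$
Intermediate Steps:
$L = - \frac{1}{364}$ ($L = \frac{1}{-364} = - \frac{1}{364} \approx -0.0027473$)
$f{\left(a,t \right)} = 161$
$-22263 + f{\left(L,b \right)} = -22263 + 161 = -22102$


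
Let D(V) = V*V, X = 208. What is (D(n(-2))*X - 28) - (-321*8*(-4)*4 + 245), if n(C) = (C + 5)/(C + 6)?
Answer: -41244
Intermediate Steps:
n(C) = (5 + C)/(6 + C)
D(V) = V**2
(D(n(-2))*X - 28) - (-321*8*(-4)*4 + 245) = (((5 - 2)/(6 - 2))**2*208 - 28) - (-321*8*(-4)*4 + 245) = ((3/4)**2*208 - 28) - (-(-10272)*4 + 245) = (((1/4)*3)**2*208 - 28) - (-321*(-128) + 245) = ((3/4)**2*208 - 28) - (41088 + 245) = ((9/16)*208 - 28) - 1*41333 = (117 - 28) - 41333 = 89 - 41333 = -41244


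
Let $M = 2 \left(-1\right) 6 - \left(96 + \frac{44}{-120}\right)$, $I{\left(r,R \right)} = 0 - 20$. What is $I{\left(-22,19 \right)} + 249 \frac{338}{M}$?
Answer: $- \frac{2589440}{3229} \approx -801.93$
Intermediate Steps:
$I{\left(r,R \right)} = -20$ ($I{\left(r,R \right)} = 0 - 20 = -20$)
$M = - \frac{3229}{30}$ ($M = \left(-2\right) 6 - \frac{2869}{30} = -12 + \left(\frac{11}{30} - 96\right) = -12 - \frac{2869}{30} = - \frac{3229}{30} \approx -107.63$)
$I{\left(-22,19 \right)} + 249 \frac{338}{M} = -20 + 249 \frac{338}{- \frac{3229}{30}} = -20 + 249 \cdot 338 \left(- \frac{30}{3229}\right) = -20 + 249 \left(- \frac{10140}{3229}\right) = -20 - \frac{2524860}{3229} = - \frac{2589440}{3229}$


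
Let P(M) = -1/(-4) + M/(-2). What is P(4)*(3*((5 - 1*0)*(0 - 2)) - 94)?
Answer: 217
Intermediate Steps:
P(M) = ¼ - M/2 (P(M) = -1*(-¼) + M*(-½) = ¼ - M/2)
P(4)*(3*((5 - 1*0)*(0 - 2)) - 94) = (¼ - ½*4)*(3*((5 - 1*0)*(0 - 2)) - 94) = (¼ - 2)*(3*((5 + 0)*(-2)) - 94) = -7*(3*(5*(-2)) - 94)/4 = -7*(3*(-10) - 94)/4 = -7*(-30 - 94)/4 = -7/4*(-124) = 217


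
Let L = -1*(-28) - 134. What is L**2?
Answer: 11236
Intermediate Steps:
L = -106 (L = 28 - 134 = -106)
L**2 = (-106)**2 = 11236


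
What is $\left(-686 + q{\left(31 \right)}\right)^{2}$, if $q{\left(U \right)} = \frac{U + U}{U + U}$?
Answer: $469225$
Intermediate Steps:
$q{\left(U \right)} = 1$ ($q{\left(U \right)} = \frac{2 U}{2 U} = 2 U \frac{1}{2 U} = 1$)
$\left(-686 + q{\left(31 \right)}\right)^{2} = \left(-686 + 1\right)^{2} = \left(-685\right)^{2} = 469225$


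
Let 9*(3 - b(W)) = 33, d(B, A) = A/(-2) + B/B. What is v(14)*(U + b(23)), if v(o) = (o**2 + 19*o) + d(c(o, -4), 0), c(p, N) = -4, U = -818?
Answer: -1137128/3 ≈ -3.7904e+5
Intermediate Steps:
d(B, A) = 1 - A/2 (d(B, A) = A*(-1/2) + 1 = -A/2 + 1 = 1 - A/2)
b(W) = -2/3 (b(W) = 3 - 1/9*33 = 3 - 11/3 = -2/3)
v(o) = 1 + o**2 + 19*o (v(o) = (o**2 + 19*o) + (1 - 1/2*0) = (o**2 + 19*o) + (1 + 0) = (o**2 + 19*o) + 1 = 1 + o**2 + 19*o)
v(14)*(U + b(23)) = (1 + 14**2 + 19*14)*(-818 - 2/3) = (1 + 196 + 266)*(-2456/3) = 463*(-2456/3) = -1137128/3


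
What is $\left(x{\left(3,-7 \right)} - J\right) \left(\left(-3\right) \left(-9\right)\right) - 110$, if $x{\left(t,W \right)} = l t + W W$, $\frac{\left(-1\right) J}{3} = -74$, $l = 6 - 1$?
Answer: $-4376$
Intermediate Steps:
$l = 5$
$J = 222$ ($J = \left(-3\right) \left(-74\right) = 222$)
$x{\left(t,W \right)} = W^{2} + 5 t$ ($x{\left(t,W \right)} = 5 t + W W = 5 t + W^{2} = W^{2} + 5 t$)
$\left(x{\left(3,-7 \right)} - J\right) \left(\left(-3\right) \left(-9\right)\right) - 110 = \left(\left(\left(-7\right)^{2} + 5 \cdot 3\right) - 222\right) \left(\left(-3\right) \left(-9\right)\right) - 110 = \left(\left(49 + 15\right) - 222\right) 27 - 110 = \left(64 - 222\right) 27 - 110 = \left(-158\right) 27 - 110 = -4266 - 110 = -4376$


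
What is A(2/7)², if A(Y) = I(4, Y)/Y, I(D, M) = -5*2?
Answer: 1225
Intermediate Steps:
I(D, M) = -10
A(Y) = -10/Y
A(2/7)² = (-10/(2/7))² = (-10/(2*(⅐)))² = (-10/2/7)² = (-10*7/2)² = (-35)² = 1225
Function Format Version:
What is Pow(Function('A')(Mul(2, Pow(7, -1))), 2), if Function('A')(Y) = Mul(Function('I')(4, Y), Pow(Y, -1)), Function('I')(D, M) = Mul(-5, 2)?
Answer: 1225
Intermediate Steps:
Function('I')(D, M) = -10
Function('A')(Y) = Mul(-10, Pow(Y, -1))
Pow(Function('A')(Mul(2, Pow(7, -1))), 2) = Pow(Mul(-10, Pow(Mul(2, Pow(7, -1)), -1)), 2) = Pow(Mul(-10, Pow(Mul(2, Rational(1, 7)), -1)), 2) = Pow(Mul(-10, Pow(Rational(2, 7), -1)), 2) = Pow(Mul(-10, Rational(7, 2)), 2) = Pow(-35, 2) = 1225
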